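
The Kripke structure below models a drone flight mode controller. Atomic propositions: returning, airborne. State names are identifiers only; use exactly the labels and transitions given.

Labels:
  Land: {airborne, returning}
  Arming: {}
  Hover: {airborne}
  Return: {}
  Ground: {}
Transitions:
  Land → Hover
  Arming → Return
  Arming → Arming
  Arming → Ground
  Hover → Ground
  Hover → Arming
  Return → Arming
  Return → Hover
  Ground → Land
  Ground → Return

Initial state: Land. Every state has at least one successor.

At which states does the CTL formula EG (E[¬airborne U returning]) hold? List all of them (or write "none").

States satisfying E[¬airborne U returning]: {Land, Arming, Return, Ground}.
States satisfying EG (E[¬airborne U returning]): {Arming, Return, Ground}.

{Arming, Return, Ground}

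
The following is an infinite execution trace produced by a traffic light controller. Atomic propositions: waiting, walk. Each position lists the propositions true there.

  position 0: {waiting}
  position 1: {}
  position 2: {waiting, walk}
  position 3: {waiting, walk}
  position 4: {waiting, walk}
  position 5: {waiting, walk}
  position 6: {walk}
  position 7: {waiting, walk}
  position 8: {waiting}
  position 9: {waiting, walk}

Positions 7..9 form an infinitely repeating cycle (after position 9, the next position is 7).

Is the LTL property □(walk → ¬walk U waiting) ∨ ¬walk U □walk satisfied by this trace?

walk → ¬walk U waiting must hold at every position from 0 onward. It fails at position 6, so □(walk → ¬walk U waiting) is false.
Positions where walk holds: 2, 3, 4, 5, 6, 7, 9.
Check ¬walk U waiting at each: 2→ok, 3→ok, 4→ok, 5→ok, 6→fails, 7→ok, 9→ok.
Walking from position 0: at position 2, □walk has not yet held and ¬walk fails, so ¬walk U □walk is false.
At position 0: □(walk → ¬walk U waiting) is false; ¬walk U □walk is false; so □(walk → ¬walk U waiting) ∨ ¬walk U □walk is false.

Does not hold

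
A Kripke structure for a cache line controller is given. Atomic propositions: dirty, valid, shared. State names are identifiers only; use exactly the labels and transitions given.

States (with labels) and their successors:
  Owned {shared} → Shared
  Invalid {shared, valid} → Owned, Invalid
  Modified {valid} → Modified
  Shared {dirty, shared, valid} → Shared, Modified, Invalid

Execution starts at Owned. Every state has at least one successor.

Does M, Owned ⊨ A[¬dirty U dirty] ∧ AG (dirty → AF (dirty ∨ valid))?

States satisfying ¬dirty: {Owned, Invalid, Modified}.
States satisfying dirty: {Shared}.
States satisfying A[¬dirty U dirty]: {Owned, Shared}.
States satisfying dirty → AF (dirty ∨ valid): {Owned, Invalid, Modified, Shared}.
States satisfying AG (dirty → AF (dirty ∨ valid)): {Owned, Invalid, Modified, Shared}.
States satisfying A[¬dirty U dirty] ∧ AG (dirty → AF (dirty ∨ valid)): {Owned, Shared}.
Owned ∈ Sat(A[¬dirty U dirty] ∧ AG (dirty → AF (dirty ∨ valid))).

Holds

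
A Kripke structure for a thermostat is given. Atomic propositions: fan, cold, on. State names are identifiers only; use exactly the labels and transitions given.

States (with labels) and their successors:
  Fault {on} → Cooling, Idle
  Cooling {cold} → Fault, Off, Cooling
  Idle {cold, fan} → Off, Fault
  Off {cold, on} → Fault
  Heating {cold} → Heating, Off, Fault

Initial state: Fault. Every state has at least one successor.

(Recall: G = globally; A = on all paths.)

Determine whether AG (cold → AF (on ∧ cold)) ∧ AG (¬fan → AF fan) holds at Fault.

States satisfying cold → AF (on ∧ cold): {Fault, Off}.
States satisfying AG (cold → AF (on ∧ cold)): ∅.
States satisfying ¬fan → AF fan: {Idle}.
States satisfying AG (¬fan → AF fan): ∅.
States satisfying AG (cold → AF (on ∧ cold)) ∧ AG (¬fan → AF fan): ∅.
Fault ∉ Sat(AG (cold → AF (on ∧ cold)) ∧ AG (¬fan → AF fan)).

Does not hold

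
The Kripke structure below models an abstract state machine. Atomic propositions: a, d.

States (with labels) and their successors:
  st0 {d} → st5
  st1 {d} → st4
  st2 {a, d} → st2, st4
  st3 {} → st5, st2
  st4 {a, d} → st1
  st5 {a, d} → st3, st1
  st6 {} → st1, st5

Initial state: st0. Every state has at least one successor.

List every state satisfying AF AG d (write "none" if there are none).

{st1, st2, st4}

States satisfying AG d: {st1, st2, st4}.
States satisfying AF AG d: {st1, st2, st4}.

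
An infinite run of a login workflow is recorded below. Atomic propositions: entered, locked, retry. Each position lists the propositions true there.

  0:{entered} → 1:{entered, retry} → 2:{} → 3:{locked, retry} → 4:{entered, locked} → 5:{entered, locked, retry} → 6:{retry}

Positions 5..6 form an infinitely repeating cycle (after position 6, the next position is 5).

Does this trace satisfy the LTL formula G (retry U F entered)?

Holds

retry U F entered holds at every position 0..6, and those are all positions ever visited, so G (retry U F entered) holds.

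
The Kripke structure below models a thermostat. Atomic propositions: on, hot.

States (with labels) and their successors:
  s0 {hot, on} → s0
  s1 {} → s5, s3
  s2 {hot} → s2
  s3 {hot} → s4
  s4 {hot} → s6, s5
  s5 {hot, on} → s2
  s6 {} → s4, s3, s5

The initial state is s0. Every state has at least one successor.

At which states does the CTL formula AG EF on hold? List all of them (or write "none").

States satisfying EF on: {s0, s1, s3, s4, s5, s6}.
States satisfying AG EF on: {s0}.

{s0}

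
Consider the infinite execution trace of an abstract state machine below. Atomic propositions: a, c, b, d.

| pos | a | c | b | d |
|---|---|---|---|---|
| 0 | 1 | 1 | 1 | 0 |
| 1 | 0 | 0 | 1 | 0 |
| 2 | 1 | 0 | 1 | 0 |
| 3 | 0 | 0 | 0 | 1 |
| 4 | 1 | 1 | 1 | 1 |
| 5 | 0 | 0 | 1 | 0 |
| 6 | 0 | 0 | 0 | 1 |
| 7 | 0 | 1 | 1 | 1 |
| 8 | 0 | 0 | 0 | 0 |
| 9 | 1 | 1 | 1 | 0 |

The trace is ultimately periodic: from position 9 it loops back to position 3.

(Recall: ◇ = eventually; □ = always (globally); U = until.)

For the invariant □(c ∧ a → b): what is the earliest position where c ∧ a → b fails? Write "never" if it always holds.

c ∧ a → b holds at every position 0..9, and those are all the positions the trace ever visits, so the invariant □(c ∧ a → b) is never violated.

never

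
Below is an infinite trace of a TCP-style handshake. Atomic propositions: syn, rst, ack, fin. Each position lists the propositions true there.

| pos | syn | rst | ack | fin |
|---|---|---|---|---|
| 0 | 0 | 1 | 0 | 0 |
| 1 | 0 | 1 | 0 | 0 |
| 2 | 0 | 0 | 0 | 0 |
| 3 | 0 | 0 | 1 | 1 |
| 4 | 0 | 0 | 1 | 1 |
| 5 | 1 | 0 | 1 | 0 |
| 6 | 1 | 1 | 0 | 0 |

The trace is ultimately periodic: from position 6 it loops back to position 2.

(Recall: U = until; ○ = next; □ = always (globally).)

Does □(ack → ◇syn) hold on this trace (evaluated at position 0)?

Holds

ack → ◇syn holds at every position 0..6, and those are all positions ever visited, so □(ack → ◇syn) holds.
Positions where ack holds: 3, 4, 5.
Check ◇syn at each: 3→ok, 4→ok, 5→ok.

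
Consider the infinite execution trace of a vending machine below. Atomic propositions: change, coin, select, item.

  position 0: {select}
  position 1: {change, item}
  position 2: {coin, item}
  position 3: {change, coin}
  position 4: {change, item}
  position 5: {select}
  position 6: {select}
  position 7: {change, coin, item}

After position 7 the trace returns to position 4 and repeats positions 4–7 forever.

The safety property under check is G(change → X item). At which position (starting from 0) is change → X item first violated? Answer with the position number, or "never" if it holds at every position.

4

Check change → X item at each position in order: 0 ✓, 1 ✓, 2 ✓, 3 ✓.
At position 4 the labels are {change, item} and the next position 5 has {select}, so change → X item is false there. This is the first violation.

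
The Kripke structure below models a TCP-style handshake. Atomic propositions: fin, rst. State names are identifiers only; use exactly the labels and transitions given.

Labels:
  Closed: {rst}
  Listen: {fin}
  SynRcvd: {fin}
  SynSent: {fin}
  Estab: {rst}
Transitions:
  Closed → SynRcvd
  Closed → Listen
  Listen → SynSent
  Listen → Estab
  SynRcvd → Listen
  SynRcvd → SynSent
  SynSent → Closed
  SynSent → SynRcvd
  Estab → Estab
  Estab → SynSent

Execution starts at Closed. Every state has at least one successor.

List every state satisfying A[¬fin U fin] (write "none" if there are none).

States satisfying ¬fin: {Closed, Estab}.
States satisfying fin: {Listen, SynRcvd, SynSent}.
States satisfying A[¬fin U fin]: {Closed, Listen, SynRcvd, SynSent}.

{Closed, Listen, SynRcvd, SynSent}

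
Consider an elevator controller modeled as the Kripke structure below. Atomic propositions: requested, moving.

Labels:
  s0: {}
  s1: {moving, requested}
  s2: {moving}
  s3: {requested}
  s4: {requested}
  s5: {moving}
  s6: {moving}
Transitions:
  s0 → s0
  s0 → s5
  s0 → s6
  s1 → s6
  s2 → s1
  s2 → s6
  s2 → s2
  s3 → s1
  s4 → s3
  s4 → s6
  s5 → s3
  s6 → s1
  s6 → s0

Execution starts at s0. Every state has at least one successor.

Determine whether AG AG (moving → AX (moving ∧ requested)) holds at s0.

States satisfying AG (moving → AX (moving ∧ requested)): ∅.
States satisfying AG AG (moving → AX (moving ∧ requested)): ∅.
s0 is reachable from s0 and violates AG (moving → AX (moving ∧ requested)), so AG fails at s0.
s0 ∉ Sat(AG AG (moving → AX (moving ∧ requested))).

Does not hold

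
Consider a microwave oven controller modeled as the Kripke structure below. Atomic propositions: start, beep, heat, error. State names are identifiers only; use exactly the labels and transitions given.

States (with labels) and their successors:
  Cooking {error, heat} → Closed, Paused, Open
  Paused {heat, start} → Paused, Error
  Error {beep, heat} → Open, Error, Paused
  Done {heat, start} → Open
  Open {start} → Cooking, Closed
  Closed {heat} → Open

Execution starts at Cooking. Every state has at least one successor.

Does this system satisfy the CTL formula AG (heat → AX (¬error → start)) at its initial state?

Violated

States satisfying heat → AX (¬error → start): {Done, Open, Closed}.
States satisfying AG (heat → AX (¬error → start)): ∅.
Cooking is reachable from Cooking and violates heat → AX (¬error → start), so AG fails at Cooking.
Cooking ∉ Sat(AG (heat → AX (¬error → start))).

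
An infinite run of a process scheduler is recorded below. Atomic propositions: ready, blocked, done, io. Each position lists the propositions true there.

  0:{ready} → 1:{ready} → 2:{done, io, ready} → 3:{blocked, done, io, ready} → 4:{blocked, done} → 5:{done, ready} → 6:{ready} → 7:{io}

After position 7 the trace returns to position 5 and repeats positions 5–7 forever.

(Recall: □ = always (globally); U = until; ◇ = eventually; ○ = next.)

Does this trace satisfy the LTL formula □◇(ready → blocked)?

Holds

◇(ready → blocked) holds at every position 0..7, and those are all positions ever visited, so □◇(ready → blocked) holds.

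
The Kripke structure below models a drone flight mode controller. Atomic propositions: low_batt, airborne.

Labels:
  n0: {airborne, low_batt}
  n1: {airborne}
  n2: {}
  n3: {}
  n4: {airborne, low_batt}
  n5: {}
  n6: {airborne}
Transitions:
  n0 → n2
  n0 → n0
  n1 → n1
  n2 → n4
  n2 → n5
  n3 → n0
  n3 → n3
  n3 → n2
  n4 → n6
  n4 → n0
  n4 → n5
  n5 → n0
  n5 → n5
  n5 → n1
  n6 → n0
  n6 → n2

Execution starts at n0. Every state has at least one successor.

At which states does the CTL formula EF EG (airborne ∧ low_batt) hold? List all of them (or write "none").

States satisfying EG (airborne ∧ low_batt): {n0, n4}.
States satisfying EF EG (airborne ∧ low_batt): {n0, n2, n3, n4, n5, n6}.

{n0, n2, n3, n4, n5, n6}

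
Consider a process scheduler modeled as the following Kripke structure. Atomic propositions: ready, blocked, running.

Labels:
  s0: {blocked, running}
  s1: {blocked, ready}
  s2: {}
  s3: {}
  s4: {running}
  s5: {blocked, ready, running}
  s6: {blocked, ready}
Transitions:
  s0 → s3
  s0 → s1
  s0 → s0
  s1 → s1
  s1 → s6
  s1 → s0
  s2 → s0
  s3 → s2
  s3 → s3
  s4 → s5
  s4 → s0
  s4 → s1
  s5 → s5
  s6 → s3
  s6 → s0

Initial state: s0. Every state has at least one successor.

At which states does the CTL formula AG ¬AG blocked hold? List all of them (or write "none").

States satisfying ¬AG blocked: {s0, s1, s2, s3, s4, s6}.
States satisfying AG ¬AG blocked: {s0, s1, s2, s3, s6}.

{s0, s1, s2, s3, s6}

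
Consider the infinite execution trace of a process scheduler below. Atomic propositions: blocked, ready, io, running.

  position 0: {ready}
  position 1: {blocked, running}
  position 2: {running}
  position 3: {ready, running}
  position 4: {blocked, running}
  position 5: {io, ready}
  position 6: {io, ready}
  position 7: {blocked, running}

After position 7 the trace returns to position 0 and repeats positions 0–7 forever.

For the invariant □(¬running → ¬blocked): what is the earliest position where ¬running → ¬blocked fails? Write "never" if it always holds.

never

¬running → ¬blocked holds at every position 0..7, and those are all the positions the trace ever visits, so the invariant □(¬running → ¬blocked) is never violated.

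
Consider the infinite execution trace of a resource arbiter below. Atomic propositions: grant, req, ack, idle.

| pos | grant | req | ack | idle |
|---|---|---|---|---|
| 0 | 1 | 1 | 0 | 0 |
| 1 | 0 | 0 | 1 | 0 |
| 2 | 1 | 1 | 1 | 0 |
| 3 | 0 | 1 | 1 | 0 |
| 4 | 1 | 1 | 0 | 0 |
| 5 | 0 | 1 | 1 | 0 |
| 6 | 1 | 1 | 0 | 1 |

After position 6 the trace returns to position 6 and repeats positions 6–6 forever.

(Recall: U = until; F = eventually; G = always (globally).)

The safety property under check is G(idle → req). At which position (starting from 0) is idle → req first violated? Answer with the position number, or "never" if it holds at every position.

idle → req holds at every position 0..6, and those are all the positions the trace ever visits, so the invariant G(idle → req) is never violated.

never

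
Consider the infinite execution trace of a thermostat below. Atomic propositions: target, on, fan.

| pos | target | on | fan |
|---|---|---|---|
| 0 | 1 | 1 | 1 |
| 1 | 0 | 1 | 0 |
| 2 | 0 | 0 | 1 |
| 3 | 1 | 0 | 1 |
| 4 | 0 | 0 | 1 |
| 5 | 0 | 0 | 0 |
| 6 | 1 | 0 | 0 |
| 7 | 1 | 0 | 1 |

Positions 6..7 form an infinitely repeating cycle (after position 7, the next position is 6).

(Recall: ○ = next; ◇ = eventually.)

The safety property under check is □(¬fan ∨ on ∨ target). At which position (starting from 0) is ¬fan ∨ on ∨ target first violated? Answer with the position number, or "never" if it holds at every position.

2

Check ¬fan ∨ on ∨ target at each position in order: 0 ✓, 1 ✓.
At position 2 the labels are {fan}, so ¬fan ∨ on ∨ target is false there. This is the first violation.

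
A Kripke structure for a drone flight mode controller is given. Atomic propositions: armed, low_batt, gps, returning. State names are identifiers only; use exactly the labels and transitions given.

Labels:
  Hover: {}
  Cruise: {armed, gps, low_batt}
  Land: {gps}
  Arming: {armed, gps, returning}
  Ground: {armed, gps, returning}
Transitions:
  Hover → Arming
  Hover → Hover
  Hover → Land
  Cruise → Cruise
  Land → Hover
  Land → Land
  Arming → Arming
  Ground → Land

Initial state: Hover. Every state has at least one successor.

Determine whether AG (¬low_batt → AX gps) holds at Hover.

States satisfying ¬low_batt → AX gps: {Cruise, Arming, Ground}.
States satisfying AG (¬low_batt → AX gps): {Cruise, Arming}.
Hover is reachable from Hover and violates ¬low_batt → AX gps, so AG fails at Hover.
Hover ∉ Sat(AG (¬low_batt → AX gps)).

Violated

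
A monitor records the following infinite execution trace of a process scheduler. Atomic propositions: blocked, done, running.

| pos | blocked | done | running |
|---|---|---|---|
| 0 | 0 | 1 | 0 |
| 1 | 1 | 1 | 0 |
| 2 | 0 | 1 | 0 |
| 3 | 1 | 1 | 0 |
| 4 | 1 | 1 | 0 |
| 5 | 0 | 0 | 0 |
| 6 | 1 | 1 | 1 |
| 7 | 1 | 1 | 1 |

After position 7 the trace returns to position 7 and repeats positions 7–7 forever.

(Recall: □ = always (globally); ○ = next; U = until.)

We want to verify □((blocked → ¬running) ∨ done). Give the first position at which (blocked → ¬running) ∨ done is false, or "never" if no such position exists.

(blocked → ¬running) ∨ done holds at every position 0..7, and those are all the positions the trace ever visits, so the invariant □((blocked → ¬running) ∨ done) is never violated.

never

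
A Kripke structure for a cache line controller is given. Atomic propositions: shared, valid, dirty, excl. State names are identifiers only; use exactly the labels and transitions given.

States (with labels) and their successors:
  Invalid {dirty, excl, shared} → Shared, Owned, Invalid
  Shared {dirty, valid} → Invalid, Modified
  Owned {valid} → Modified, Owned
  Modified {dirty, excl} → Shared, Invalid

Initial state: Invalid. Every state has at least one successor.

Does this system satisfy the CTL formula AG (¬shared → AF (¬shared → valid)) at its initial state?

Yes

States satisfying ¬shared → AF (¬shared → valid): {Invalid, Shared, Owned, Modified}.
States satisfying AG (¬shared → AF (¬shared → valid)): {Invalid, Shared, Owned, Modified}.
Every state reachable from Invalid satisfies ¬shared → AF (¬shared → valid).
Invalid ∈ Sat(AG (¬shared → AF (¬shared → valid))).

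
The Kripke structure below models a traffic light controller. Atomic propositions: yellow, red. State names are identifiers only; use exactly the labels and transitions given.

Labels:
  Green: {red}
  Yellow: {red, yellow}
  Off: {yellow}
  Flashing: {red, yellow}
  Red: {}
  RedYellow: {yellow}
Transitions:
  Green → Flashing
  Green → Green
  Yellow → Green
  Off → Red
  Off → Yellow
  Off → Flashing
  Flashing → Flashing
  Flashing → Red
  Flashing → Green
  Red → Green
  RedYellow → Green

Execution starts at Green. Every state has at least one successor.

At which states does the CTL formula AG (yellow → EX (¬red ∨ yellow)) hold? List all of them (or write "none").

{Green, Flashing, Red}

States satisfying yellow → EX (¬red ∨ yellow): {Green, Off, Flashing, Red}.
States satisfying AG (yellow → EX (¬red ∨ yellow)): {Green, Flashing, Red}.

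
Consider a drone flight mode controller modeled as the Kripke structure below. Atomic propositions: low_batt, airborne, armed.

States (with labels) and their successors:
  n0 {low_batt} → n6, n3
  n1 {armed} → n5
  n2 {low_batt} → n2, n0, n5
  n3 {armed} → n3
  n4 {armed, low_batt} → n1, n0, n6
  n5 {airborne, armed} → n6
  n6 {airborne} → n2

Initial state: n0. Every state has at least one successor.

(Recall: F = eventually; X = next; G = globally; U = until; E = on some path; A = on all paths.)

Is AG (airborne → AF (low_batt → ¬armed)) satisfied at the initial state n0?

Yes

States satisfying airborne → AF (low_batt → ¬armed): {n0, n1, n2, n3, n4, n5, n6}.
States satisfying AG (airborne → AF (low_batt → ¬armed)): {n0, n1, n2, n3, n4, n5, n6}.
Every state reachable from n0 satisfies airborne → AF (low_batt → ¬armed).
n0 ∈ Sat(AG (airborne → AF (low_batt → ¬armed))).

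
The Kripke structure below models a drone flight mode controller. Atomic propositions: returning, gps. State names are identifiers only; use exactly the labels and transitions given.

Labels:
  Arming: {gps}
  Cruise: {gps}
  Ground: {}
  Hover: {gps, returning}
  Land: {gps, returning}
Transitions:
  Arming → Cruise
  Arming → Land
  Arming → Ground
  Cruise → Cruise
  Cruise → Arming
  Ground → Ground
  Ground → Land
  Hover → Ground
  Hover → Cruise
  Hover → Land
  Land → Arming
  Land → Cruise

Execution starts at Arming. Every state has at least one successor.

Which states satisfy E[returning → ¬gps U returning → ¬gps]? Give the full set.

{Arming, Cruise, Ground}

States satisfying returning → ¬gps: {Arming, Cruise, Ground}.
States satisfying E[returning → ¬gps U returning → ¬gps]: {Arming, Cruise, Ground}.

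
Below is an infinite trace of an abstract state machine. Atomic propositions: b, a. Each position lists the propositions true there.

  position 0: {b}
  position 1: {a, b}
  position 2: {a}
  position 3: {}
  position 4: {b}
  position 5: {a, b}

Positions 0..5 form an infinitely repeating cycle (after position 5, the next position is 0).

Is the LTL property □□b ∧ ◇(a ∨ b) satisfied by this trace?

□b must hold at every position from 0 onward. It fails at position 0, so □□b is false.
a ∨ b holds at position 0, which is reachable from 0, so ◇(a ∨ b) holds.
At position 0: □□b is false; ◇(a ∨ b) is true; so □□b ∧ ◇(a ∨ b) is false.

No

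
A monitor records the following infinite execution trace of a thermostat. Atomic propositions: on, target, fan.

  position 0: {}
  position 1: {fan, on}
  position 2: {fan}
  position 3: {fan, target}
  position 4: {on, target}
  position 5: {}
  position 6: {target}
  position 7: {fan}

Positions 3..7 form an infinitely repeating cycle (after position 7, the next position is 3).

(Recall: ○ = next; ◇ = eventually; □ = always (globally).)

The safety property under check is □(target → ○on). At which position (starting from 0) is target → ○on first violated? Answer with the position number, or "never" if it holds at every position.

4

Check target → ○on at each position in order: 0 ✓, 1 ✓, 2 ✓, 3 ✓.
At position 4 the labels are {on, target} and the next position 5 has {}, so target → ○on is false there. This is the first violation.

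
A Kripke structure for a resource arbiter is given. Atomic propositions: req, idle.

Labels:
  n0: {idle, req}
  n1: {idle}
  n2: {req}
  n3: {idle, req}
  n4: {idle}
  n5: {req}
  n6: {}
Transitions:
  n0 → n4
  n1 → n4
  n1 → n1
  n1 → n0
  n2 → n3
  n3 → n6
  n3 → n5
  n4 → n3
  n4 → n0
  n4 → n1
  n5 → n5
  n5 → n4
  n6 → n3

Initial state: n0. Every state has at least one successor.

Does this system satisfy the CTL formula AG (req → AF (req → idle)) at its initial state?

States satisfying req → AF (req → idle): {n0, n1, n2, n3, n4, n6}.
States satisfying AG (req → AF (req → idle)): ∅.
n5 is reachable from n0 and violates req → AF (req → idle), so AG fails at n0.
n0 ∉ Sat(AG (req → AF (req → idle))).

Does not hold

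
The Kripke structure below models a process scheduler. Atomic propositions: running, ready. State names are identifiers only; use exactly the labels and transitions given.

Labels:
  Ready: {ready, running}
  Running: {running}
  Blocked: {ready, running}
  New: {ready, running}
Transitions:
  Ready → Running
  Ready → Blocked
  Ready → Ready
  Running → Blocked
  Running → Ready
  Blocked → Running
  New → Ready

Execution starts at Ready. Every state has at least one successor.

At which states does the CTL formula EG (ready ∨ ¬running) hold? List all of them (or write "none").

States satisfying ready ∨ ¬running: {Ready, Blocked, New}.
States satisfying EG (ready ∨ ¬running): {Ready, New}.

{Ready, New}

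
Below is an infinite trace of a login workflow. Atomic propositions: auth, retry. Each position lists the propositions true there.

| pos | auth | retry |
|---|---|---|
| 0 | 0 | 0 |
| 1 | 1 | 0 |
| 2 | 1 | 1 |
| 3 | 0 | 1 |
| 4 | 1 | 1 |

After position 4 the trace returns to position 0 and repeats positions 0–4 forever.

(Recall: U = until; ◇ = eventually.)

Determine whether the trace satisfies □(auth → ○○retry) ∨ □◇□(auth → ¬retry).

Violated

auth → ○○retry must hold at every position from 0 onward. It fails at position 4, so □(auth → ○○retry) is false.
Positions where auth holds: 1, 2, 4.
Check ○○retry at each: 1→ok, 2→ok, 4→fails.
◇□(auth → ¬retry) must hold at every position from 0 onward. It fails at position 0, so □◇□(auth → ¬retry) is false.
At position 0: □(auth → ○○retry) is false; □◇□(auth → ¬retry) is false; so □(auth → ○○retry) ∨ □◇□(auth → ¬retry) is false.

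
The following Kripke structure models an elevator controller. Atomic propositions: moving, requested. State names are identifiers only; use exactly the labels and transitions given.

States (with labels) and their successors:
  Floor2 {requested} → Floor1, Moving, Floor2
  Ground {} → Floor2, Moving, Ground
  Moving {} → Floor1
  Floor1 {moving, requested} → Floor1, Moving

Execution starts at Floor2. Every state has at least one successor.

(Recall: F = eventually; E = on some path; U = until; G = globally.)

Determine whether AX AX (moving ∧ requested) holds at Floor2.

Violated

States satisfying AX (moving ∧ requested): {Moving}.
States satisfying AX AX (moving ∧ requested): ∅.
Floor2 ∉ Sat(AX AX (moving ∧ requested)).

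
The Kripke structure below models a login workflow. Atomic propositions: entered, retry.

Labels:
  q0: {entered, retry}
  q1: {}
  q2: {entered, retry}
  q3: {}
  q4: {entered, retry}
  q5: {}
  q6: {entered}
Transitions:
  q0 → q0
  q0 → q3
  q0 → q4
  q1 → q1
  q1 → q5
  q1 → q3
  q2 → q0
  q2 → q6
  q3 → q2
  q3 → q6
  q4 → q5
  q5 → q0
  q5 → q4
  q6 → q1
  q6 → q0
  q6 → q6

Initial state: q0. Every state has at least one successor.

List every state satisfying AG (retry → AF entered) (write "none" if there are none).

States satisfying retry → AF entered: {q0, q1, q2, q3, q4, q5, q6}.
States satisfying AG (retry → AF entered): {q0, q1, q2, q3, q4, q5, q6}.

{q0, q1, q2, q3, q4, q5, q6}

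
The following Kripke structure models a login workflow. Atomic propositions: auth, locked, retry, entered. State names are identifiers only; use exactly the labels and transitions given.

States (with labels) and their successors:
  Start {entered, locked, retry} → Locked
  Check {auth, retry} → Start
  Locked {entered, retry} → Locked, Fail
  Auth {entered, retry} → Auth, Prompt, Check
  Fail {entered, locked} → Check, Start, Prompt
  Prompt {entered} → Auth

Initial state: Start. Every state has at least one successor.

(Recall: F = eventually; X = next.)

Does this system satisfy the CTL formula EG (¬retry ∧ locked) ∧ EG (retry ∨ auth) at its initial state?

Does not hold

States satisfying ¬retry ∧ locked: {Fail}.
States satisfying EG (¬retry ∧ locked): ∅.
States satisfying retry ∨ auth: {Start, Check, Locked, Auth}.
States satisfying EG (retry ∨ auth): {Start, Check, Locked, Auth}.
States satisfying EG (¬retry ∧ locked) ∧ EG (retry ∨ auth): ∅.
Start ∉ Sat(EG (¬retry ∧ locked) ∧ EG (retry ∨ auth)).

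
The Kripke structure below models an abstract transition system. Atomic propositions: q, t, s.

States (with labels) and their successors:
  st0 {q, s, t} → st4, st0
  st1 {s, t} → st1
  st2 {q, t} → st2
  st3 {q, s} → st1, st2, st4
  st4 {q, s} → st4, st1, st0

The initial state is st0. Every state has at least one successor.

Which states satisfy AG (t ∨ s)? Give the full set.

{st0, st1, st2, st3, st4}

States satisfying t ∨ s: {st0, st1, st2, st3, st4}.
States satisfying AG (t ∨ s): {st0, st1, st2, st3, st4}.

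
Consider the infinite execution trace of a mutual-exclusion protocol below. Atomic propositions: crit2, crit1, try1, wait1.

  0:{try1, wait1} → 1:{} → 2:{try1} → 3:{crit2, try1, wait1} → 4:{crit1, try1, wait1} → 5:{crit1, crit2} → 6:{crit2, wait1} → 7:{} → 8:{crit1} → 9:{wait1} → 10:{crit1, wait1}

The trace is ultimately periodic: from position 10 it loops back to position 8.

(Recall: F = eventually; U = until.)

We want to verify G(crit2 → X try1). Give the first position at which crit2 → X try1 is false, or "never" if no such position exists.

5

Check crit2 → X try1 at each position in order: 0 ✓, 1 ✓, 2 ✓, 3 ✓, 4 ✓.
At position 5 the labels are {crit1, crit2} and the next position 6 has {crit2, wait1}, so crit2 → X try1 is false there. This is the first violation.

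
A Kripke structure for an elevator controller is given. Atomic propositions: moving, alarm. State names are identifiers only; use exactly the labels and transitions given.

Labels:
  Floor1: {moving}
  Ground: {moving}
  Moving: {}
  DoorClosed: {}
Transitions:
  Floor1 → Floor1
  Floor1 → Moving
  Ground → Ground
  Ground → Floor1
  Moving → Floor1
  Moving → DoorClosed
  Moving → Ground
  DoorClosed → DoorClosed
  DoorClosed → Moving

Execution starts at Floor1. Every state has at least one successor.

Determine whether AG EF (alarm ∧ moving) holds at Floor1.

Violated

States satisfying EF (alarm ∧ moving): ∅.
States satisfying AG EF (alarm ∧ moving): ∅.
DoorClosed is reachable from Floor1 and violates EF (alarm ∧ moving), so AG fails at Floor1.
Floor1 ∉ Sat(AG EF (alarm ∧ moving)).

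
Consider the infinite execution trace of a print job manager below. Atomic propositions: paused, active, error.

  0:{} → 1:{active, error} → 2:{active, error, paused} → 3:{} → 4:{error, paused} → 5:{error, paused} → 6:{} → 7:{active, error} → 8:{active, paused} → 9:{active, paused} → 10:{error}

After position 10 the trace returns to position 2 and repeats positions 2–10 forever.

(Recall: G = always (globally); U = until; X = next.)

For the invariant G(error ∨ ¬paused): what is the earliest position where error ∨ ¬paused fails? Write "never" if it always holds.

8

Check error ∨ ¬paused at each position in order: 0 ✓, 1 ✓, 2 ✓, 3 ✓, 4 ✓, 5 ✓, 6 ✓, 7 ✓.
At position 8 the labels are {active, paused}, so error ∨ ¬paused is false there. This is the first violation.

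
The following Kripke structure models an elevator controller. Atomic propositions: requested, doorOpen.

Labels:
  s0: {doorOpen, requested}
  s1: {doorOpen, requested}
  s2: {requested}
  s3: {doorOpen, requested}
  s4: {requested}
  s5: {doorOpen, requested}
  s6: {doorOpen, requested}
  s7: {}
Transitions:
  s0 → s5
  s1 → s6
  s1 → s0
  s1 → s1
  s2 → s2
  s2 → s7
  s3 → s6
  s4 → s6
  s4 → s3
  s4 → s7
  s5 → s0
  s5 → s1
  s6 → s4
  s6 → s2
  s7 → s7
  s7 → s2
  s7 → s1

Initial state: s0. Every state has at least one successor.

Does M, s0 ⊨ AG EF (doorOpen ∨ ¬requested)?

Satisfied

States satisfying EF (doorOpen ∨ ¬requested): {s0, s1, s2, s3, s4, s5, s6, s7}.
States satisfying AG EF (doorOpen ∨ ¬requested): {s0, s1, s2, s3, s4, s5, s6, s7}.
Every state reachable from s0 satisfies EF (doorOpen ∨ ¬requested).
s0 ∈ Sat(AG EF (doorOpen ∨ ¬requested)).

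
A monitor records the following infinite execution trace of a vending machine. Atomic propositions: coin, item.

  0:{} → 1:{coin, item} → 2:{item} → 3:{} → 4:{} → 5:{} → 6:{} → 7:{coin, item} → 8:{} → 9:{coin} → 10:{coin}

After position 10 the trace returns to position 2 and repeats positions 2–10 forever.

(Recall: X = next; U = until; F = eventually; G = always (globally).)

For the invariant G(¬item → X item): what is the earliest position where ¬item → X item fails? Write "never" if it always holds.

3

Check ¬item → X item at each position in order: 0 ✓, 1 ✓, 2 ✓.
At position 3 the labels are {} and the next position 4 has {}, so ¬item → X item is false there. This is the first violation.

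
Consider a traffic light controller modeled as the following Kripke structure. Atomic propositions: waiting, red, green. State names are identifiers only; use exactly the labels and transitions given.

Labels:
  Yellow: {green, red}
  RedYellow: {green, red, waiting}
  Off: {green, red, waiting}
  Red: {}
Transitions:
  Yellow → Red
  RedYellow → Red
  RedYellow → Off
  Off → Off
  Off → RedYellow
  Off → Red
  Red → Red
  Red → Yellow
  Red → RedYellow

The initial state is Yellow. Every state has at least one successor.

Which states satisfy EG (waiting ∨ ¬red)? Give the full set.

States satisfying waiting ∨ ¬red: {RedYellow, Off, Red}.
States satisfying EG (waiting ∨ ¬red): {RedYellow, Off, Red}.

{RedYellow, Off, Red}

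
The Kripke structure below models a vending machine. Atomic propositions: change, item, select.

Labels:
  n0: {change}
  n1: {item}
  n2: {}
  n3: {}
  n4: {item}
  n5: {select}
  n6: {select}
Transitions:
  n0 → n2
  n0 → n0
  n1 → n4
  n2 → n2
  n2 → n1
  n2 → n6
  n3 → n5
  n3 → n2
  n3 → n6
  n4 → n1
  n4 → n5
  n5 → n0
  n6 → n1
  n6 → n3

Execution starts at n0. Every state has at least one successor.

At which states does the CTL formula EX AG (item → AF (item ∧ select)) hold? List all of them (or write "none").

States satisfying AG (item → AF (item ∧ select)): ∅.
States satisfying EX AG (item → AF (item ∧ select)): ∅.

none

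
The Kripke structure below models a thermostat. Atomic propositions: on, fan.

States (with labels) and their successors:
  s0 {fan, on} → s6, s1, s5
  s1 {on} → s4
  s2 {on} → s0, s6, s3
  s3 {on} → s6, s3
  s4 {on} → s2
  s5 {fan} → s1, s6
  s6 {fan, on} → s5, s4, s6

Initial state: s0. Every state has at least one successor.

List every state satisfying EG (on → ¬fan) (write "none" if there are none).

States satisfying on → ¬fan: {s1, s2, s3, s4, s5}.
States satisfying EG (on → ¬fan): {s1, s2, s3, s4, s5}.

{s1, s2, s3, s4, s5}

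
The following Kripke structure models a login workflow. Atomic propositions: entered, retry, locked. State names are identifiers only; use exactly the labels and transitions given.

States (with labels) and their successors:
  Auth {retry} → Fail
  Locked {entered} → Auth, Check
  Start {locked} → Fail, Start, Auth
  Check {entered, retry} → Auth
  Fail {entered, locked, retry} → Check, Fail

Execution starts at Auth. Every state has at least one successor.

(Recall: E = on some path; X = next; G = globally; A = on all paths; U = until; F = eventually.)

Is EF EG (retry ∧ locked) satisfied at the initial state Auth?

States satisfying EG (retry ∧ locked): {Fail}.
States satisfying EF EG (retry ∧ locked): {Auth, Locked, Start, Check, Fail}.
Some path from Auth reaches a state where EG (retry ∧ locked) holds.
Auth ∈ Sat(EF EG (retry ∧ locked)).

Satisfied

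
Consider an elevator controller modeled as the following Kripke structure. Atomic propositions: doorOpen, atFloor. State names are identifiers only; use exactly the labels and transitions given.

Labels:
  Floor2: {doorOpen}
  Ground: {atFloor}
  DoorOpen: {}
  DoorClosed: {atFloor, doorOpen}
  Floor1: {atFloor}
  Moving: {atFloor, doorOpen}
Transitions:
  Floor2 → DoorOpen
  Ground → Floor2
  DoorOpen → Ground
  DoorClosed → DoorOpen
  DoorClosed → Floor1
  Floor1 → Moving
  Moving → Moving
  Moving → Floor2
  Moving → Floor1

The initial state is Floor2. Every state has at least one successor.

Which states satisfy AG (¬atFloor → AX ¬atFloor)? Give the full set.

none

States satisfying ¬atFloor → AX ¬atFloor: {Floor2, Ground, DoorClosed, Floor1, Moving}.
States satisfying AG (¬atFloor → AX ¬atFloor): ∅.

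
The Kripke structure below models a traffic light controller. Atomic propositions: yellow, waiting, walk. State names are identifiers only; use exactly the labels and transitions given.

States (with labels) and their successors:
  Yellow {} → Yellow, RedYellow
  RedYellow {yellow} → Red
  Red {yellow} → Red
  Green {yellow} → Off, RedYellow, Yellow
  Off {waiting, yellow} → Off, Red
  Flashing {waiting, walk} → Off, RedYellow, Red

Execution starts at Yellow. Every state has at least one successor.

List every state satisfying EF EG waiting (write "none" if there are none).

States satisfying EG waiting: {Off, Flashing}.
States satisfying EF EG waiting: {Green, Off, Flashing}.

{Green, Off, Flashing}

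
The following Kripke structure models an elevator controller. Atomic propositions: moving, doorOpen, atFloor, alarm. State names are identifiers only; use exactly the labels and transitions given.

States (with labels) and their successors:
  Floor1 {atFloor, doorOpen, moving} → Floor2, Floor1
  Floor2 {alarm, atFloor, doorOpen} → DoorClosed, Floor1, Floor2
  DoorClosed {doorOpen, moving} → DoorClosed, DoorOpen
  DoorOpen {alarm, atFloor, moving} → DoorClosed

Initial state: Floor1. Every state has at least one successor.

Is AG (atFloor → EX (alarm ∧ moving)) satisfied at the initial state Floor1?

States satisfying atFloor → EX (alarm ∧ moving): {DoorClosed}.
States satisfying AG (atFloor → EX (alarm ∧ moving)): ∅.
DoorOpen is reachable from Floor1 and violates atFloor → EX (alarm ∧ moving), so AG fails at Floor1.
Floor1 ∉ Sat(AG (atFloor → EX (alarm ∧ moving))).

Violated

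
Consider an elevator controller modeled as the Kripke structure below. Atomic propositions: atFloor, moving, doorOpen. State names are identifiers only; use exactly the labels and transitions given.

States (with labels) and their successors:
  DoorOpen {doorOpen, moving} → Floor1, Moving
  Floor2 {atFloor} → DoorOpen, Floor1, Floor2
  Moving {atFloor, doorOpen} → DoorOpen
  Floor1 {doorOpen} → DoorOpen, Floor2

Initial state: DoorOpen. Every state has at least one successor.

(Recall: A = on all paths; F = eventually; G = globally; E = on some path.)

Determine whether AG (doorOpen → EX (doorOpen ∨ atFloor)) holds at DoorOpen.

Yes

States satisfying doorOpen → EX (doorOpen ∨ atFloor): {DoorOpen, Floor2, Moving, Floor1}.
States satisfying AG (doorOpen → EX (doorOpen ∨ atFloor)): {DoorOpen, Floor2, Moving, Floor1}.
Every state reachable from DoorOpen satisfies doorOpen → EX (doorOpen ∨ atFloor).
DoorOpen ∈ Sat(AG (doorOpen → EX (doorOpen ∨ atFloor))).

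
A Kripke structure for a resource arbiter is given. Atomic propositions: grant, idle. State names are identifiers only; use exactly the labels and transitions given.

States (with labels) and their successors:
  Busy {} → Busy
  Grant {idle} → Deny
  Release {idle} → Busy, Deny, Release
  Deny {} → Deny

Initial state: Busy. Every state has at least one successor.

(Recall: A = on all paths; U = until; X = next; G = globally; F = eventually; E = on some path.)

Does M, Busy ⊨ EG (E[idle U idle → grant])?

States satisfying E[idle U idle → grant]: {Busy, Grant, Release, Deny}.
States satisfying EG (E[idle U idle → grant]): {Busy, Grant, Release, Deny}.
Busy ∈ Sat(EG (E[idle U idle → grant])).

Satisfied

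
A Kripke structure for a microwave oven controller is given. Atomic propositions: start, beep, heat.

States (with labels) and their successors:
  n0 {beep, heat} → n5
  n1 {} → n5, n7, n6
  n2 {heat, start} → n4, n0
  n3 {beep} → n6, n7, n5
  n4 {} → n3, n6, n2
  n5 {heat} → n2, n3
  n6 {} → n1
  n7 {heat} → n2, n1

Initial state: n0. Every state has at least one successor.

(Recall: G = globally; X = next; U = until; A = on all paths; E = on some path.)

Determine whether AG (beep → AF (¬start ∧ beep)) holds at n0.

States satisfying beep → AF (¬start ∧ beep): {n0, n1, n2, n3, n4, n5, n6, n7}.
States satisfying AG (beep → AF (¬start ∧ beep)): {n0, n1, n2, n3, n4, n5, n6, n7}.
Every state reachable from n0 satisfies beep → AF (¬start ∧ beep).
n0 ∈ Sat(AG (beep → AF (¬start ∧ beep))).

Holds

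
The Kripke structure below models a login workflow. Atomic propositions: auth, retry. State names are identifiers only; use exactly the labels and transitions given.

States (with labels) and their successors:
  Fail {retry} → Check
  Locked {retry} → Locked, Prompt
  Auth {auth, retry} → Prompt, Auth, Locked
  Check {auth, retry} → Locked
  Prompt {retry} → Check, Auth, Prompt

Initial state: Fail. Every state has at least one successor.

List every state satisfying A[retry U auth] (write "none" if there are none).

{Fail, Auth, Check}

States satisfying retry: {Fail, Locked, Auth, Check, Prompt}.
States satisfying auth: {Auth, Check}.
States satisfying A[retry U auth]: {Fail, Auth, Check}.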